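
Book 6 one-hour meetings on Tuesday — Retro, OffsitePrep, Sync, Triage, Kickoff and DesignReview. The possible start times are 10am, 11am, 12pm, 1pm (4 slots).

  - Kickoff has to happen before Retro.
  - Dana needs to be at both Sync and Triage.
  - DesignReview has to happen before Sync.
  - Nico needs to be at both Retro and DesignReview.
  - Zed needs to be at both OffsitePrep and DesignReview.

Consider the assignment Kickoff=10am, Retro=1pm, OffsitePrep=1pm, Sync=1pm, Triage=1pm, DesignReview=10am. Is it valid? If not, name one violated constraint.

Kickoff has to happen before Retro — holds.
Dana needs to be at both Sync and Triage — violated.
Zed needs to be at both OffsitePrep and DesignReview — holds.
Nico needs to be at both Retro and DesignReview — holds.
DesignReview has to happen before Sync — holds.

No. Dana needs to be at both Sync and Triage is not satisfied.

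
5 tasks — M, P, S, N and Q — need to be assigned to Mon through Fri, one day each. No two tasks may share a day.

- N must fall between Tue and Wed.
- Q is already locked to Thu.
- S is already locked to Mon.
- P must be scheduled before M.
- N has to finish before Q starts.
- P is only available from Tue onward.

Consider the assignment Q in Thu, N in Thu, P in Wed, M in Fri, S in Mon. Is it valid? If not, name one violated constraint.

Invalid. N must fall between Tue and Wed.

N has to finish before Q starts — violated.
N must fall between Tue and Wed — violated.
P is only available from Tue onward — holds.
Q is already locked to Thu — holds.
P must be scheduled before M — holds.
No two tasks may share a day — violated.
S is already locked to Mon — holds.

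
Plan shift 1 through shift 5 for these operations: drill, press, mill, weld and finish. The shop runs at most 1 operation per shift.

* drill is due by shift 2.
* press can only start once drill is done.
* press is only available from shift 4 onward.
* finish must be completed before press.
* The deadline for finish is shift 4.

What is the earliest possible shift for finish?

Finish's own window allows nothing later than shift 4.
finish at shift 1 is achievable: press=shift 4, drill=shift 2, mill=shift 3, finish=shift 1, weld=shift 5.

shift 1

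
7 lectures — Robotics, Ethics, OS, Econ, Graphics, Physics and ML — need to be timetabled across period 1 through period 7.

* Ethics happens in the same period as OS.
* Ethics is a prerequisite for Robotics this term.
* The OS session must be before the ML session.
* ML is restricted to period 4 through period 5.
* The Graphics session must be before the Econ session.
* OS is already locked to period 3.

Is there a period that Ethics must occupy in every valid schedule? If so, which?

Ethics must be in the same period as OS, which can't be before period 3, so Ethics is at least period 3; Ethics must be in the same period as OS, which can't be after period 3, so Ethics is at most period 3.
So Ethics is pinned to period 3.

period 3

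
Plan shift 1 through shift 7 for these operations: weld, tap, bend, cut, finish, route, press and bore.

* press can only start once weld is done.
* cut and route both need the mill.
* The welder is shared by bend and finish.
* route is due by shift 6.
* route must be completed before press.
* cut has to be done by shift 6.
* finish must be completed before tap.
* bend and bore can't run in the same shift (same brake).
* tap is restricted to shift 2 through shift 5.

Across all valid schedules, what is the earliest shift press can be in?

Precedence pushes press to at least shift 2.
press at shift 2 is achievable: bore -> shift 1, cut -> shift 2, weld -> shift 1, bend -> shift 2, press -> shift 2, finish -> shift 1, tap -> shift 2, route -> shift 1.

shift 2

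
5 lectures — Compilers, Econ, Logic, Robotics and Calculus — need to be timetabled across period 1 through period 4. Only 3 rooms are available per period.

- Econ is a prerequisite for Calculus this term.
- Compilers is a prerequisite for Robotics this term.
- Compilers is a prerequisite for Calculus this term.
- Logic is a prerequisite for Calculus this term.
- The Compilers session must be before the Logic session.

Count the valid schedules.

Splitting on Compilers: it can be period 1 (24), period 2 (6). Listing each branch's schedules as (Econ, Logic, Robotics, Calculus) by period number:
Compilers=period 1: (1,2,2,3) (1,2,2,4) (1,2,3,3) (1,2,3,4) (1,2,4,3) (1,2,4,4) (1,3,2,4) (1,3,3,4) (1,3,4,4) (2,2,2,3) (2,2,2,4) (2,2,3,3) (2,2,3,4) (2,2,4,3) (2,2,4,4) (2,3,2,4) (2,3,3,4) (2,3,4,4) (3,2,2,4) (3,2,3,4) (3,2,4,4) (3,3,2,4) (3,3,3,4) (3,3,4,4) — 24.
Compilers=period 2: (1,3,3,4) (1,3,4,4) (2,3,3,4) (2,3,4,4) (3,3,3,4) (3,3,4,4) — 6.
Summing: 24 + 6 = 30.

30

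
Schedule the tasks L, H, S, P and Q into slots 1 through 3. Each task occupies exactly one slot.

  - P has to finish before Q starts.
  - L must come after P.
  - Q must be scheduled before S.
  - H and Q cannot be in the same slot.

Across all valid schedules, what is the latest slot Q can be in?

2

Precedence pushes Q to at least 2; downstream work caps Q at 2.
Q at 2 is achievable: P=1, S=3, Q=2, L=2, H=1.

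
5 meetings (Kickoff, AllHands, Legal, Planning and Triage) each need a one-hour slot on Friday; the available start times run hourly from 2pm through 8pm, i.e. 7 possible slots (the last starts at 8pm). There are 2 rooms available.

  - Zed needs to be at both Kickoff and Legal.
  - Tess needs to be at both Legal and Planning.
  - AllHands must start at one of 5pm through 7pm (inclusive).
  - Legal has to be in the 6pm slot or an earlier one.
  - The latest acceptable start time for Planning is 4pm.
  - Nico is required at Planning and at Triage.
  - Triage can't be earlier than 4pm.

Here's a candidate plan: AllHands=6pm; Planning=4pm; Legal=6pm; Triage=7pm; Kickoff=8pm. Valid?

Nico is required at Planning and at Triage — holds.
Zed needs to be at both Kickoff and Legal — holds.
Legal has to be in the 6pm slot or an earlier one — holds.
There are 2 rooms available — holds.
Tess needs to be at both Legal and Planning — holds.
Triage can't be earlier than 4pm — holds.
The latest acceptable start time for Planning is 4pm — holds.
AllHands must start at one of 5pm through 7pm (inclusive) — holds.

Yes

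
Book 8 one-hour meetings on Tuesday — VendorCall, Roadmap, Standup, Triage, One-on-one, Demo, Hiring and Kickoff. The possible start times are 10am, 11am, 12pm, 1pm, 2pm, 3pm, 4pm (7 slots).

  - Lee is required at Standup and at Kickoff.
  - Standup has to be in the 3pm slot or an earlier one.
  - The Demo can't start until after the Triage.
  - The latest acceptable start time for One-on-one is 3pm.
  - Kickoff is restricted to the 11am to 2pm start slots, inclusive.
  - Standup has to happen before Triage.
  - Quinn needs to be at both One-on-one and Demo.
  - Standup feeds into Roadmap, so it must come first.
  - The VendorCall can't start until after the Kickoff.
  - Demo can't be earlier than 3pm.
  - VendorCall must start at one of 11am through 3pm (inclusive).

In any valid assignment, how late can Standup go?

Standup's own window allows nothing later than 3pm; downstream work caps Standup at 2pm.
Standup at 2pm is achievable: Triage -> 3pm, Roadmap -> 3pm, One-on-one -> 10am, Standup -> 2pm, VendorCall -> 12pm, Hiring -> 10am, Kickoff -> 11am, Demo -> 4pm.

2pm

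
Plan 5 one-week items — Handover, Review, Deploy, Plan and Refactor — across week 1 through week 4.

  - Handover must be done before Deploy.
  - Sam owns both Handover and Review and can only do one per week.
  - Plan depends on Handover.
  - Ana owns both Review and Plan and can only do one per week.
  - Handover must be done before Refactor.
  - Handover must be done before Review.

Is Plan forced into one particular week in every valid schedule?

Plan can be week 2 (e.g. Deploy -> week 2; Refactor -> week 2; Review -> week 3; Handover -> week 1; Plan -> week 2) or week 3 (e.g. Plan=week 3, Deploy=week 2, Handover=week 1, Review=week 2, Refactor=week 2).

No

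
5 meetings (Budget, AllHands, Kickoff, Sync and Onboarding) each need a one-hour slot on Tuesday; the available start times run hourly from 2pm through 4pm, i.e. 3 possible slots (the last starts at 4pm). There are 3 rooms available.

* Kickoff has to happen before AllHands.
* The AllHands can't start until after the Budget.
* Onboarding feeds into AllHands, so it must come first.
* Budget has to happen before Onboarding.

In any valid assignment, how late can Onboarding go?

3pm

Precedence pushes Onboarding to at least 3pm; downstream work caps Onboarding at 3pm.
Onboarding at 3pm is achievable: Kickoff in 2pm, Sync in 2pm, Onboarding in 3pm, Budget in 2pm, AllHands in 4pm.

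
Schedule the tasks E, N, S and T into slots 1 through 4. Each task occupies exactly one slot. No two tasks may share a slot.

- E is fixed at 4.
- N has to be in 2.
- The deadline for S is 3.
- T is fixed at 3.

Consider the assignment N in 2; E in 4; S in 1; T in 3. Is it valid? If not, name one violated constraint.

Yes, all constraints hold

E is fixed at 4 — holds.
No two tasks may share a slot — holds.
T is fixed at 3 — holds.
The deadline for S is 3 — holds.
N has to be in 2 — holds.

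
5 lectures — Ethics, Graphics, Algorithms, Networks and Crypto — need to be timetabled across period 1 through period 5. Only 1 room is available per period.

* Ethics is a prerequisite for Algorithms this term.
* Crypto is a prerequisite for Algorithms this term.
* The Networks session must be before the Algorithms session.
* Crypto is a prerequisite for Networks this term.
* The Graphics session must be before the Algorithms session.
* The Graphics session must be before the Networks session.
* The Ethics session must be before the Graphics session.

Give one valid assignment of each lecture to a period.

Algorithms=period 5; Crypto=period 3; Graphics=period 2; Networks=period 4; Ethics=period 1

Checking: Ethics(period 1) before Graphics(period 2); Crypto(period 3) before Networks(period 4); Crypto(period 3) before Algorithms(period 5); Graphics(period 2) before Networks(period 4); Ethics(period 1) before Algorithms(period 5); Networks(period 4) before Algorithms(period 5); Graphics(period 2) before Algorithms(period 5); max 1 per period (cap 1).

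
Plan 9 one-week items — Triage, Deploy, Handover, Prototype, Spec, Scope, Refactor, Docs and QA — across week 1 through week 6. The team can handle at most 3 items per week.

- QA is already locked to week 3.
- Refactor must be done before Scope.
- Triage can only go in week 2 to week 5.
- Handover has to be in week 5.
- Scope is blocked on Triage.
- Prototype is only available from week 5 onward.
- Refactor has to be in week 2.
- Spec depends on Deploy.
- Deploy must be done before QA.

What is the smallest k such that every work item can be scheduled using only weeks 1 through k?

The precedence chain requires at least 2 distinct weeks.
With at most 3 per week and 9 work items, at least 3 weeks are needed.
Handover can't be placed before week 5, so the schedule must run through at least week 5.
5 works (last occupied week: week 5): for example Spec -> week 2; Deploy -> week 1; Handover -> week 5; Prototype -> week 5; Scope -> week 3; Docs -> week 1; Triage -> week 2; QA -> week 3; Refactor -> week 2.

5 weeks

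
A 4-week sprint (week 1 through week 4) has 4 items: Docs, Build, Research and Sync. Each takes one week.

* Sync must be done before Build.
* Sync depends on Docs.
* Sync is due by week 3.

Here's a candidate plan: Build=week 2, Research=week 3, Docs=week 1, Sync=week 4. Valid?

Sync depends on Docs — holds.
Sync must be done before Build — violated.
Sync is due by week 3 — violated.

Invalid. Sync must be done before Build.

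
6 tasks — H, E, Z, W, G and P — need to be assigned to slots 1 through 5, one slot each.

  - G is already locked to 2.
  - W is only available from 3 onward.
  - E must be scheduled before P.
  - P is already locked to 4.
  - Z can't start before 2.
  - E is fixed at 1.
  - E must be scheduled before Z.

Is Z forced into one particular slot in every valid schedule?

Z can be 2 (e.g. H -> 1; W -> 3; P -> 4; G -> 2; Z -> 2; E -> 1) or 3 (e.g. E=1; P=4; W=3; H=1; G=2; Z=3).

No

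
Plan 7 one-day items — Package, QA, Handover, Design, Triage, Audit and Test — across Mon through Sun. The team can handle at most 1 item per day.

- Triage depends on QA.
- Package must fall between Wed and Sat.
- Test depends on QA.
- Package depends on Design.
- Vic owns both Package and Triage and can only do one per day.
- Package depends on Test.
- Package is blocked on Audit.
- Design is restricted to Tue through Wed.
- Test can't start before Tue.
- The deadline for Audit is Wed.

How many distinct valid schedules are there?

28

Splitting on Package: it can be Fri (8), Sat (20). Listing each branch's schedules as (QA, Handover, Design, Triage, Audit, Test):
Package=Fri: (Mon,Sat,Tue,Sun,Wed,Thu) (Mon,Sat,Wed,Sun,Tue,Thu) (Mon,Sun,Tue,Sat,Wed,Thu) (Mon,Sun,Wed,Sat,Tue,Thu) (Tue,Sat,Wed,Sun,Mon,Thu) (Tue,Sun,Wed,Sat,Mon,Thu) (Wed,Sat,Tue,Sun,Mon,Thu) (Wed,Sun,Tue,Sat,Mon,Thu) — 8.
Package=Sat: (Mon,Thu,Tue,Sun,Wed,Fri) (Mon,Thu,Wed,Sun,Tue,Fri) (Mon,Fri,Tue,Sun,Wed,Thu) (Mon,Fri,Wed,Sun,Tue,Thu) (Mon,Sun,Tue,Thu,Wed,Fri) (Mon,Sun,Tue,Fri,Wed,Thu) (Mon,Sun,Wed,Thu,Tue,Fri) (Mon,Sun,Wed,Fri,Tue,Thu) (Tue,Thu,Wed,Sun,Mon,Fri) (Tue,Fri,Wed,Sun,Mon,Thu) (Tue,Sun,Wed,Thu,Mon,Fri) (Tue,Sun,Wed,Fri,Mon,Thu) (Wed,Thu,Tue,Sun,Mon,Fri) (Wed,Fri,Tue,Sun,Mon,Thu) (Wed,Sun,Tue,Thu,Mon,Fri) (Wed,Sun,Tue,Fri,Mon,Thu) (Thu,Mon,Tue,Sun,Wed,Fri) (Thu,Mon,Wed,Sun,Tue,Fri) (Thu,Tue,Wed,Sun,Mon,Fri) (Thu,Wed,Tue,Sun,Mon,Fri) — 20.
Summing: 8 + 20 = 28.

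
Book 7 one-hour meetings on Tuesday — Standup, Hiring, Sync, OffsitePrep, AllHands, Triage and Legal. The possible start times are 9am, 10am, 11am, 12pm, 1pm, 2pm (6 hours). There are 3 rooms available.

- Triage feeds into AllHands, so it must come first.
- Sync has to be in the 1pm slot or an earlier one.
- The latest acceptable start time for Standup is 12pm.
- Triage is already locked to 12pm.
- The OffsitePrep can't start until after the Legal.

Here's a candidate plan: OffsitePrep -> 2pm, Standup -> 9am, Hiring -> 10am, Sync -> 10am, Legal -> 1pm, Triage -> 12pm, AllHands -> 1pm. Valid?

The OffsitePrep can't start until after the Legal — holds.
Triage feeds into AllHands, so it must come first — holds.
Triage is already locked to 12pm — holds.
The latest acceptable start time for Standup is 12pm — holds.
There are 3 rooms available — holds.
Sync has to be in the 1pm slot or an earlier one — holds.

Yes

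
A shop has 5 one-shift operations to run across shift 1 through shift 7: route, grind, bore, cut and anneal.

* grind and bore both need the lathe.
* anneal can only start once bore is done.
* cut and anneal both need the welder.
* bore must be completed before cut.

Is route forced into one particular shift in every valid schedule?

route can be shift 1 (e.g. anneal -> shift 3, bore -> shift 1, route -> shift 1, grind -> shift 2, cut -> shift 2) or shift 2 (e.g. anneal=shift 3, grind=shift 2, bore=shift 1, cut=shift 2, route=shift 2).

No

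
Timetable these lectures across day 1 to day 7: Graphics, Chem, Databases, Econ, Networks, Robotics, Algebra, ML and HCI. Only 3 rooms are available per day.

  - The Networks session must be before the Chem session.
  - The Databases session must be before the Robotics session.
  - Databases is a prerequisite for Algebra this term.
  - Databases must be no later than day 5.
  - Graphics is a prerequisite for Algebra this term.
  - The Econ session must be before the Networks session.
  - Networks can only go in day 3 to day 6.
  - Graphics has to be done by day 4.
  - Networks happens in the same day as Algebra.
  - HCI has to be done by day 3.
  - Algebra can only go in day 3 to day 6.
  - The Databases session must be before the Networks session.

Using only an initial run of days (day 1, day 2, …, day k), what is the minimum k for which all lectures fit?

4 days

The precedence chain requires at least 3 distinct days.
With at most 3 per day and 9 lectures, at least 3 days are needed.
Propagating the time windows through the other constraints, Chem can't land before day 4, so the schedule must run through at least day 4.
4 works (last occupied day: day 4): for example ML -> day 2; Robotics -> day 2; Networks -> day 3; Chem -> day 4; Algebra -> day 3; HCI -> day 1; Graphics -> day 1; Econ -> day 2; Databases -> day 1.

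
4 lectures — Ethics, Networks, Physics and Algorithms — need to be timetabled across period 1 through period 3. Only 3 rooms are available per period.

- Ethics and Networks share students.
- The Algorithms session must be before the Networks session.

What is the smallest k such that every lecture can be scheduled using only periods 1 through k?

2 periods

The precedence chain requires at least 2 distinct periods.
With at most 3 per period and 4 lectures, at least 2 periods are needed.
2 works (last occupied period: period 2): for example Physics=period 1, Algorithms=period 1, Networks=period 2, Ethics=period 1.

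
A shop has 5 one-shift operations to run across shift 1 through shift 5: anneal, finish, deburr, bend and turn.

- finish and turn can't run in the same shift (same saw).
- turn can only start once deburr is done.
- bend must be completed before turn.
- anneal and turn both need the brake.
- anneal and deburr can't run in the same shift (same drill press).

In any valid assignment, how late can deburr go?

shift 4

Downstream work caps deburr at shift 4.
deburr at shift 4 is achievable: bend in shift 1, turn in shift 5, finish in shift 1, deburr in shift 4, anneal in shift 1.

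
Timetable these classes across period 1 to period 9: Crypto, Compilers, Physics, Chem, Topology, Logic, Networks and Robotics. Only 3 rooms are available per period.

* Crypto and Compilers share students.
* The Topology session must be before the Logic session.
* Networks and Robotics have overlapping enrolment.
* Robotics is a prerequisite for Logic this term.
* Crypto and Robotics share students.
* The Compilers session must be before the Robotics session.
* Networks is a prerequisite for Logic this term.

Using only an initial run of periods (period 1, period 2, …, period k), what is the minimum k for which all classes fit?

3 periods

The precedence chain requires at least 3 distinct periods.
With at most 3 per period and 8 classes, at least 3 periods are needed.
3 works (last occupied period: period 3): for example Compilers=period 1; Robotics=period 2; Chem=period 2; Topology=period 1; Logic=period 3; Networks=period 1; Crypto=period 3; Physics=period 2.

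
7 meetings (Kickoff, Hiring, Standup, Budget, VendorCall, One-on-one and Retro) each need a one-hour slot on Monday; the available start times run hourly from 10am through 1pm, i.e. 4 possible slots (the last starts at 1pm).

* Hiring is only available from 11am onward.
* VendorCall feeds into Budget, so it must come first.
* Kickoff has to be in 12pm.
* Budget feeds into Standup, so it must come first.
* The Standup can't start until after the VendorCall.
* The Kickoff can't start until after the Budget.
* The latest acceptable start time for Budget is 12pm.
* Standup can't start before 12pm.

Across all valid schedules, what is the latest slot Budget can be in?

11am

Precedence pushes Budget to at least 11am; Budget's own window allows nothing later than 12pm; downstream work caps Budget at 11am.
Budget at 11am is achievable: Budget -> 11am; One-on-one -> 10am; Hiring -> 11am; Standup -> 12pm; Kickoff -> 12pm; Retro -> 10am; VendorCall -> 10am.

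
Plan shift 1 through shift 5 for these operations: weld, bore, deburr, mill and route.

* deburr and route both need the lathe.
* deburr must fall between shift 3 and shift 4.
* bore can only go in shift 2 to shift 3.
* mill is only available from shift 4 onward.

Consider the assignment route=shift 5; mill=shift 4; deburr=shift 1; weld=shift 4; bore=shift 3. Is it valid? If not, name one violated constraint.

No — it violates: deburr must fall between shift 3 and shift 4

mill is only available from shift 4 onward — holds.
deburr must fall between shift 3 and shift 4 — violated.
bore can only go in shift 2 to shift 3 — holds.
deburr and route both need the lathe — holds.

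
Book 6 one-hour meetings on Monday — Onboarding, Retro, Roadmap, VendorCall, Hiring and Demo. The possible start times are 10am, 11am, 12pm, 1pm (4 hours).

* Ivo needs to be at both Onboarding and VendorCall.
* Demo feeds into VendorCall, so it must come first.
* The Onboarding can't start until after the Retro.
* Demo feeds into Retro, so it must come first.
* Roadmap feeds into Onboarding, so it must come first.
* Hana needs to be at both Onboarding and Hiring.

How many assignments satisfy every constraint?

57

Splitting on Onboarding: it can be 12pm (12), 1pm (45). Listing each branch's schedules as (Retro, Roadmap, VendorCall, Hiring, Demo):
Onboarding=12pm: (11am,10am,11am,10am,10am) (11am,10am,11am,11am,10am) (11am,10am,11am,1pm,10am) (11am,10am,1pm,10am,10am) (11am,10am,1pm,11am,10am) (11am,10am,1pm,1pm,10am) (11am,11am,11am,10am,10am) (11am,11am,11am,11am,10am) (11am,11am,11am,1pm,10am) (11am,11am,1pm,10am,10am) (11am,11am,1pm,11am,10am) (11am,11am,1pm,1pm,10am) — 12.
Onboarding=1pm: (11am,10am,11am,10am,10am) (11am,10am,11am,11am,10am) (11am,10am,11am,12pm,10am) (11am,10am,12pm,10am,10am) (11am,10am,12pm,11am,10am) (11am,10am,12pm,12pm,10am) (11am,11am,11am,10am,10am) (11am,11am,11am,11am,10am) (11am,11am,11am,12pm,10am) (11am,11am,12pm,10am,10am) (11am,11am,12pm,11am,10am) (11am,11am,12pm,12pm,10am) (11am,12pm,11am,10am,10am) (11am,12pm,11am,11am,10am) (11am,12pm,11am,12pm,10am) (11am,12pm,12pm,10am,10am) (11am,12pm,12pm,11am,10am) (11am,12pm,12pm,12pm,10am) (12pm,10am,11am,10am,10am) (12pm,10am,11am,11am,10am) (12pm,10am,11am,12pm,10am) (12pm,10am,12pm,10am,10am) (12pm,10am,12pm,10am,11am) (12pm,10am,12pm,11am,10am) (12pm,10am,12pm,11am,11am) (12pm,10am,12pm,12pm,10am) (12pm,10am,12pm,12pm,11am) (12pm,11am,11am,10am,10am) (12pm,11am,11am,11am,10am) (12pm,11am,11am,12pm,10am) (12pm,11am,12pm,10am,10am) (12pm,11am,12pm,10am,11am) (12pm,11am,12pm,11am,10am) (12pm,11am,12pm,11am,11am) (12pm,11am,12pm,12pm,10am) (12pm,11am,12pm,12pm,11am) (12pm,12pm,11am,10am,10am) (12pm,12pm,11am,11am,10am) (12pm,12pm,11am,12pm,10am) (12pm,12pm,12pm,10am,10am) (12pm,12pm,12pm,10am,11am) (12pm,12pm,12pm,11am,10am) (12pm,12pm,12pm,11am,11am) (12pm,12pm,12pm,12pm,10am) (12pm,12pm,12pm,12pm,11am) — 45.
Summing: 12 + 45 = 57.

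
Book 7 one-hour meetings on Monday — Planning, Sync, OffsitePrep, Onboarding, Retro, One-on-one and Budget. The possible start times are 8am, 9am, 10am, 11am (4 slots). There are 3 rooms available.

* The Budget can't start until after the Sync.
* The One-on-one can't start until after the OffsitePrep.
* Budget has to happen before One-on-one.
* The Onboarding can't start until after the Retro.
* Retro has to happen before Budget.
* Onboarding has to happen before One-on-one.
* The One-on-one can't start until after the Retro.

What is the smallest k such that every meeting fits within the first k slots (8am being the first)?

The precedence chain requires at least 3 distinct slots.
With at most 3 per slot and 7 meetings, at least 3 slots are needed.
3 works (last occupied slot: 10am): for example Sync in 8am, Retro in 8am, Onboarding in 9am, Planning in 9am, OffsitePrep in 8am, One-on-one in 10am, Budget in 9am.

3 slots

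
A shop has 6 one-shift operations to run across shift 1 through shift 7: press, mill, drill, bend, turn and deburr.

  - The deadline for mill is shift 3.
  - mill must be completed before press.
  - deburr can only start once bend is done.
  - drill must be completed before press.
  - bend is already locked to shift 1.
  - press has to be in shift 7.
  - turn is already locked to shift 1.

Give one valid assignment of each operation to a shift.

bend -> shift 1, drill -> shift 1, deburr -> shift 2, mill -> shift 1, press -> shift 7, turn -> shift 1

Checking: mill(shift 1) before press(shift 7); drill(shift 1) before press(shift 7); bend(shift 1) before deburr(shift 2); press=shift 7 in [shift 7,shift 7]; bend=shift 1 in [shift 1,shift 1]; mill=shift 1 in [shift 1,shift 3]; turn=shift 1 in [shift 1,shift 1].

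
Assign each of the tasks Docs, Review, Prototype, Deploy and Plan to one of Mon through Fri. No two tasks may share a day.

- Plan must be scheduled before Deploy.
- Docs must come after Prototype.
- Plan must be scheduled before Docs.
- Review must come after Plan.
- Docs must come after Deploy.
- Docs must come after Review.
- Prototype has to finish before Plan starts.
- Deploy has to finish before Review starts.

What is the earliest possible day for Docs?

Fri

Precedence pushes Docs to at least Fri.
Docs at Fri is achievable: Deploy -> Wed, Prototype -> Mon, Docs -> Fri, Plan -> Tue, Review -> Thu.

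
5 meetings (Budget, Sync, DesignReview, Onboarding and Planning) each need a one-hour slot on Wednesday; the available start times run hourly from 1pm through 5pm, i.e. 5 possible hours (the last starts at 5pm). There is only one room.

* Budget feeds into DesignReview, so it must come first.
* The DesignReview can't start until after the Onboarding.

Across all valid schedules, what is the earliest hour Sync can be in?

1pm

Sync at 1pm is achievable: Sync=1pm, DesignReview=4pm, Onboarding=3pm, Planning=5pm, Budget=2pm.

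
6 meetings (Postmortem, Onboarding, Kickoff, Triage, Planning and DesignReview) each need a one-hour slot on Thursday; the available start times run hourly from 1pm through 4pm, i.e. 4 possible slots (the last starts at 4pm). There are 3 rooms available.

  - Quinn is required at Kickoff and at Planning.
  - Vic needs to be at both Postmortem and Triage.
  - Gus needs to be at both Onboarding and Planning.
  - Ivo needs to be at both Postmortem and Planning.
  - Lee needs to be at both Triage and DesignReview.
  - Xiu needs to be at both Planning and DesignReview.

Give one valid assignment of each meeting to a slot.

Triage=2pm; Kickoff=1pm; Postmortem=1pm; Onboarding=1pm; DesignReview=3pm; Planning=2pm

Checking: Onboarding(1pm) != Planning(2pm); Planning(2pm) != DesignReview(3pm); Kickoff(1pm) != Planning(2pm); Postmortem(1pm) != Triage(2pm); Postmortem(1pm) != Planning(2pm); Triage(2pm) != DesignReview(3pm); max 3 per slot (cap 3).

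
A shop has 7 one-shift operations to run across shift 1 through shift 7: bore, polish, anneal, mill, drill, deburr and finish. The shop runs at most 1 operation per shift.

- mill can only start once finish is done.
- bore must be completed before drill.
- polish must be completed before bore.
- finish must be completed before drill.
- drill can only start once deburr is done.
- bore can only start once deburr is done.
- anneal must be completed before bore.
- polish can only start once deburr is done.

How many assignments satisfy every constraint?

60

Splitting on bore: it can be shift 4 (6), shift 5 (24), shift 6 (30). Listing each branch's schedules as (polish, anneal, mill, drill, deburr, finish) by shift number:
bore=shift 4: (2,3,6,7,1,5) (2,3,7,6,1,5) (3,1,6,7,2,5) (3,1,7,6,2,5) (3,2,6,7,1,5) (3,2,7,6,1,5) — 6.
bore=shift 5: (2,3,6,7,1,4) (2,3,7,6,1,4) (2,4,6,7,1,3) (2,4,7,6,1,3) (3,1,6,7,2,4) (3,1,7,6,2,4) (3,2,6,7,1,4) (3,2,7,6,1,4) (3,4,6,7,1,2) (3,4,6,7,2,1) (3,4,7,6,1,2) (3,4,7,6,2,1) (4,1,6,7,2,3) (4,1,6,7,3,2) (4,1,7,6,2,3) (4,1,7,6,3,2) (4,2,6,7,1,3) (4,2,6,7,3,1) (4,2,7,6,1,3) (4,2,7,6,3,1) (4,3,6,7,1,2) (4,3,6,7,2,1) (4,3,7,6,1,2) (4,3,7,6,2,1) — 24.
bore=shift 6: (2,3,5,7,1,4) (2,4,5,7,1,3) (2,5,4,7,1,3) (3,1,5,7,2,4) (3,2,5,7,1,4) (3,4,5,7,1,2) (3,4,5,7,2,1) (3,5,4,7,1,2) (3,5,4,7,2,1) (4,1,5,7,2,3) (4,1,5,7,3,2) (4,2,5,7,1,3) (4,2,5,7,3,1) (4,3,5,7,1,2) (4,3,5,7,2,1) (4,5,2,7,3,1) (4,5,3,7,1,2) (4,5,3,7,2,1) (5,1,3,7,4,2) (5,1,4,7,2,3) (5,1,4,7,3,2) (5,2,3,7,4,1) (5,2,4,7,1,3) (5,2,4,7,3,1) (5,3,2,7,4,1) (5,3,4,7,1,2) (5,3,4,7,2,1) (5,4,2,7,3,1) (5,4,3,7,1,2) (5,4,3,7,2,1) — 30.
Summing: 6 + 24 + 30 = 60.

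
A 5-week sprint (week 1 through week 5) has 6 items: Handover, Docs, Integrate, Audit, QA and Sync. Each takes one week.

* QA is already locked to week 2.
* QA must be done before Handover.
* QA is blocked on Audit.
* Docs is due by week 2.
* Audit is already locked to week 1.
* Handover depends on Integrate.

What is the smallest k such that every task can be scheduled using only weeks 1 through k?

3 weeks

The precedence chain requires at least 3 distinct weeks.
3 works (last occupied week: week 3): for example Docs -> week 1; Integrate -> week 1; Audit -> week 1; Sync -> week 1; Handover -> week 3; QA -> week 2.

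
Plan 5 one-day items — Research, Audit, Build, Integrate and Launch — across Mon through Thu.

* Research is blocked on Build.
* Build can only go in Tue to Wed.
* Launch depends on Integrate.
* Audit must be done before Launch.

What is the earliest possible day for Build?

Build is available from Tue; Build's own window allows nothing later than Wed.
Build at Tue is achievable: Build -> Tue; Audit -> Mon; Integrate -> Mon; Launch -> Tue; Research -> Wed.

Tue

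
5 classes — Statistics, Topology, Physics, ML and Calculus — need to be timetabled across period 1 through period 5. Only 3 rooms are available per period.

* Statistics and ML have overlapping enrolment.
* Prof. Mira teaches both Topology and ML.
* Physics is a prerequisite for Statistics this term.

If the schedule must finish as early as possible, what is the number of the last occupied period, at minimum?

period 2

The precedence chain requires at least 2 distinct periods.
With at most 3 per period and 5 classes, at least 2 periods are needed.
2 works (last occupied period: period 2): for example Calculus -> period 1; ML -> period 1; Statistics -> period 2; Topology -> period 2; Physics -> period 1.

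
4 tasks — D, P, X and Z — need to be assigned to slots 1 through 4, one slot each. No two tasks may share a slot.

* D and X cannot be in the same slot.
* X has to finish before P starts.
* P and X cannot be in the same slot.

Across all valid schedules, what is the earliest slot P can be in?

2

Precedence pushes P to at least 2.
P at 2 is achievable: Z -> 4, X -> 1, D -> 3, P -> 2.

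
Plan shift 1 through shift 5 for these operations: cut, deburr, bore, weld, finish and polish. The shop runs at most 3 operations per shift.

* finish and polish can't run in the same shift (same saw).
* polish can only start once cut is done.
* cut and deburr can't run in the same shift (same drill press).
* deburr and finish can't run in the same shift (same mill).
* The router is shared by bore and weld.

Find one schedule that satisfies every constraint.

cut=shift 1; deburr=shift 2; polish=shift 2; weld=shift 2; finish=shift 1; bore=shift 1

Checking: cut(shift 1) before polish(shift 2); bore(shift 1) != weld(shift 2); deburr(shift 2) != finish(shift 1); finish(shift 1) != polish(shift 2); cut(shift 1) != deburr(shift 2); max 3 per shift (cap 3).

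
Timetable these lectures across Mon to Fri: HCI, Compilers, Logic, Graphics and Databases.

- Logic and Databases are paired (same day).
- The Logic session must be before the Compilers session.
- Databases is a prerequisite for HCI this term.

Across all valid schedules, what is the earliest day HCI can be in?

Tue

Precedence pushes HCI to at least Tue.
HCI at Tue is achievable: Databases in Mon; HCI in Tue; Logic in Mon; Graphics in Mon; Compilers in Tue.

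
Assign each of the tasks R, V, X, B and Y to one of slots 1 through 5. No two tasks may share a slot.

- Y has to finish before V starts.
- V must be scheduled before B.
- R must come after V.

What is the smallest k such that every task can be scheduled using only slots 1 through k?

The precedence chain requires at least 3 distinct slots.
With at most 1 per slot and 5 tasks, at least 5 slots are needed.
5 works (last occupied slot: 5): for example V=2, R=3, X=5, B=4, Y=1.

5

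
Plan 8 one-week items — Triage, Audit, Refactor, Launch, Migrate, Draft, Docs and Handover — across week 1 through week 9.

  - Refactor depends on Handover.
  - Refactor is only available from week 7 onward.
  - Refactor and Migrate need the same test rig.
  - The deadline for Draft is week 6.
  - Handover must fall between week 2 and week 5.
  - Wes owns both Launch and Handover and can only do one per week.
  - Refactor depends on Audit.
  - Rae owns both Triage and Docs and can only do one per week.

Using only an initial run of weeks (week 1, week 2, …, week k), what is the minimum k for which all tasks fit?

7

The precedence chain requires at least 2 distinct weeks.
Refactor can't be placed before week 7, so the schedule must run through at least week 7.
7 works (last occupied week: week 7): for example Launch in week 1, Migrate in week 1, Draft in week 1, Refactor in week 7, Handover in week 2, Triage in week 1, Audit in week 1, Docs in week 2.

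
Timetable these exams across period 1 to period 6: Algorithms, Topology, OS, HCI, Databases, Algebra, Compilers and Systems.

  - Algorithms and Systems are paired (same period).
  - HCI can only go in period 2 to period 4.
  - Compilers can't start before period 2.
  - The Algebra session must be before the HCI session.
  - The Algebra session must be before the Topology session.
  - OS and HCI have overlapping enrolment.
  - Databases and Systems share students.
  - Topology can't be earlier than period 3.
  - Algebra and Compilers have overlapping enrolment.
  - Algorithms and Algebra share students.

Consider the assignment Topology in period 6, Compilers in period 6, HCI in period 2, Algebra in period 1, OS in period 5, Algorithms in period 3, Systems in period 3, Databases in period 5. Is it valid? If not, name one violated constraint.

Topology can't be earlier than period 3 — holds.
OS and HCI have overlapping enrolment — holds.
The Algebra session must be before the HCI session — holds.
Algebra and Compilers have overlapping enrolment — holds.
Compilers can't start before period 2 — holds.
Algorithms and Algebra share students — holds.
The Algebra session must be before the Topology session — holds.
Databases and Systems share students — holds.
Algorithms and Systems are paired (same period) — holds.
HCI can only go in period 2 to period 4 — holds.

Yes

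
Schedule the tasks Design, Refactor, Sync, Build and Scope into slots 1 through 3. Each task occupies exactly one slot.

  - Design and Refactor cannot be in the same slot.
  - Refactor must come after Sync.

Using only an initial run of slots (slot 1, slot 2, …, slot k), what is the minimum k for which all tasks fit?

2

The precedence chain requires at least 2 distinct slots.
2 works (last occupied slot: 2): for example Sync=1, Scope=1, Build=1, Refactor=2, Design=1.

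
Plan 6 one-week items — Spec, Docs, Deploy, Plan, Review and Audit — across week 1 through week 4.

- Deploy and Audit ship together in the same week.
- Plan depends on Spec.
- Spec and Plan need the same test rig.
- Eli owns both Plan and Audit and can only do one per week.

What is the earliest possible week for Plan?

week 2

Precedence pushes Plan to at least week 2.
Plan at week 2 is achievable: Spec=week 1, Audit=week 1, Docs=week 1, Deploy=week 1, Plan=week 2, Review=week 1.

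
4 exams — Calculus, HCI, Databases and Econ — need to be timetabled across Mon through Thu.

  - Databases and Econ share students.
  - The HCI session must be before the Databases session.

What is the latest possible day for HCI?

Wed

Downstream work caps HCI at Wed.
HCI at Wed is achievable: Databases=Thu; HCI=Wed; Econ=Mon; Calculus=Mon.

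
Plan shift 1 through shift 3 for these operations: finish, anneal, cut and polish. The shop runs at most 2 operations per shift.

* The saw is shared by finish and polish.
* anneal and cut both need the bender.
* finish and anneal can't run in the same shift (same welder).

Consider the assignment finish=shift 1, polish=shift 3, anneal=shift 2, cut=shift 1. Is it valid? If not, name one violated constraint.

Valid

anneal and cut both need the bender — holds.
The saw is shared by finish and polish — holds.
The shop runs at most 2 operations per shift — holds.
finish and anneal can't run in the same shift (same welder) — holds.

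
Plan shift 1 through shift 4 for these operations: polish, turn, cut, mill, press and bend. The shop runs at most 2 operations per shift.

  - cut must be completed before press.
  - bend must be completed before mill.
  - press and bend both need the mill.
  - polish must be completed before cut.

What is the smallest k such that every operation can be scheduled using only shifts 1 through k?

The precedence chain requires at least 3 distinct shifts.
With at most 2 per shift and 6 operations, at least 3 shifts are needed.
3 works (last occupied shift: shift 3): for example mill=shift 2; polish=shift 1; press=shift 3; bend=shift 1; turn=shift 3; cut=shift 2.

3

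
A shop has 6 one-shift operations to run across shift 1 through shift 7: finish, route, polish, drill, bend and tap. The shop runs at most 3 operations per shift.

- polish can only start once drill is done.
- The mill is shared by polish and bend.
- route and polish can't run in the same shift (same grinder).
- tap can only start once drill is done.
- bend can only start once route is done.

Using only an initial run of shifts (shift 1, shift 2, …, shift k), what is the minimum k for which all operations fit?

The precedence chain requires at least 2 distinct shifts.
With at most 3 per shift and 6 operations, at least 2 shifts are needed.
Could 2 shifts be enough, i.e. nothing placed later than shift 2? No: bend must come after route (at shift 1 or later) → {shift 2}; polish must come after drill (at shift 1 or later) → {shift 2}; bend can't share with polish (shift 2) → nothing is left.
So 2 shifts is not enough.
3 works (last occupied shift: shift 3): for example polish=shift 2, route=shift 1, drill=shift 1, finish=shift 1, tap=shift 2, bend=shift 3.

3 shifts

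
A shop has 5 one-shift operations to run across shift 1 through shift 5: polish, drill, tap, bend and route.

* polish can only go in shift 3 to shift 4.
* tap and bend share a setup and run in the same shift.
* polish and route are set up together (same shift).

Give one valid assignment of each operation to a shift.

drill -> shift 1; bend -> shift 1; polish -> shift 3; tap -> shift 1; route -> shift 3

Checking: polish = route = shift 3; tap = bend = shift 1; polish=shift 3 in [shift 3,shift 4].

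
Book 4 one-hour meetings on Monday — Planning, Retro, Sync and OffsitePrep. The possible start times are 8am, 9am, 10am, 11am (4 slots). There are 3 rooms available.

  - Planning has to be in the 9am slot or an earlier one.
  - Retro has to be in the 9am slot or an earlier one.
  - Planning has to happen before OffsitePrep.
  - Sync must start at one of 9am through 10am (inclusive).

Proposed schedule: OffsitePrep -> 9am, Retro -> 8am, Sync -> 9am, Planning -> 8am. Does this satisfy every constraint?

Yes

Sync must start at one of 9am through 10am (inclusive) — holds.
Planning has to be in the 9am slot or an earlier one — holds.
There are 3 rooms available — holds.
Planning has to happen before OffsitePrep — holds.
Retro has to be in the 9am slot or an earlier one — holds.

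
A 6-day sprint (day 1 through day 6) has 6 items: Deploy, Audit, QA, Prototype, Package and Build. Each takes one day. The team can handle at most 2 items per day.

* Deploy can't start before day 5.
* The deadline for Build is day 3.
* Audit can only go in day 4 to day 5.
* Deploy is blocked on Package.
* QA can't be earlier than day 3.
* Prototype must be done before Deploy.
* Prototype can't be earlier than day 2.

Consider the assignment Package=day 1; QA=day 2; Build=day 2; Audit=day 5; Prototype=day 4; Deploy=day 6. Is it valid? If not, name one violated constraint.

Audit can only go in day 4 to day 5 — holds.
The team can handle at most 2 items per day — holds.
QA can't be earlier than day 3 — violated.
Deploy is blocked on Package — holds.
Prototype can't be earlier than day 2 — holds.
Prototype must be done before Deploy — holds.
The deadline for Build is day 3 — holds.
Deploy can't start before day 5 — holds.

No — it violates: QA can't be earlier than day 3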